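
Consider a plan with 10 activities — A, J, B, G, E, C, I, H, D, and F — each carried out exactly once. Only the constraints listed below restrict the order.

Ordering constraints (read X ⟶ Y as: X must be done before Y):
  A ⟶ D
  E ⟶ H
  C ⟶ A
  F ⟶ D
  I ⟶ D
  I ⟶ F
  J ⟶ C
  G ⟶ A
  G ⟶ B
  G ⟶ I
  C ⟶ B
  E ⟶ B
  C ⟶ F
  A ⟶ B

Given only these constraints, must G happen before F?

There is a constraint chain G → I → F.
That forces G before F in every valid schedule.

Yes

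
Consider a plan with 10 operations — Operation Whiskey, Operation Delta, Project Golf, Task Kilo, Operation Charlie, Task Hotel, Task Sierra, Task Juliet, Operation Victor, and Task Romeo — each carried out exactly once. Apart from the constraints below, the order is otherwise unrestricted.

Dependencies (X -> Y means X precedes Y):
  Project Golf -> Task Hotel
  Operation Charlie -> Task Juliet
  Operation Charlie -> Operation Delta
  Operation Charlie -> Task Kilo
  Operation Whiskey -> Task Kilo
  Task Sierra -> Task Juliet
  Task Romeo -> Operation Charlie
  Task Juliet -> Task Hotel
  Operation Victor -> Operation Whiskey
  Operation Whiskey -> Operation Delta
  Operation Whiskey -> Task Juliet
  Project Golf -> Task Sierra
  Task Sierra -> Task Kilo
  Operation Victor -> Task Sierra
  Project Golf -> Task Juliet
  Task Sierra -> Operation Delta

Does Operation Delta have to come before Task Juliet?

No

Operation Delta and Task Juliet are not related by any chain of constraints.
A valid ordering placing Task Juliet before Operation Delta exists, so the answer is no.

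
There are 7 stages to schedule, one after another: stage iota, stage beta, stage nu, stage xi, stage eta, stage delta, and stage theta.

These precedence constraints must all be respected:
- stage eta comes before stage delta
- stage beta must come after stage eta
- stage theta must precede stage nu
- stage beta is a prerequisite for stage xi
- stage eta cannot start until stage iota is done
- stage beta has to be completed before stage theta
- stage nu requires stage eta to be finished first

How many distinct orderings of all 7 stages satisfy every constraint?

Stage iota is the only stage with nothing required before it, so every ordering starts there.
Systematically extending each partial ordering one stage at a time and counting, there are 15 complete orderings.

15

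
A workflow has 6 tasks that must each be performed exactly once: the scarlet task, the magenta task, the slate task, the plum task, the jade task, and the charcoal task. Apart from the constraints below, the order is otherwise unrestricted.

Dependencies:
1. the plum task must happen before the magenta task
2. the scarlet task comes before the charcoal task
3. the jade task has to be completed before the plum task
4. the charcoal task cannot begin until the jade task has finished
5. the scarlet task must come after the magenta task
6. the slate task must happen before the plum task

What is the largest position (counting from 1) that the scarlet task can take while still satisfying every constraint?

5

Following the constraints forward from the scarlet task, its only required successor is the charcoal task.
With 1 mandatory successor out of 6 tasks total, the latest slot for the scarlet task is 6−1 = 5, and it's reachable by doing all non-successors before the scarlet task.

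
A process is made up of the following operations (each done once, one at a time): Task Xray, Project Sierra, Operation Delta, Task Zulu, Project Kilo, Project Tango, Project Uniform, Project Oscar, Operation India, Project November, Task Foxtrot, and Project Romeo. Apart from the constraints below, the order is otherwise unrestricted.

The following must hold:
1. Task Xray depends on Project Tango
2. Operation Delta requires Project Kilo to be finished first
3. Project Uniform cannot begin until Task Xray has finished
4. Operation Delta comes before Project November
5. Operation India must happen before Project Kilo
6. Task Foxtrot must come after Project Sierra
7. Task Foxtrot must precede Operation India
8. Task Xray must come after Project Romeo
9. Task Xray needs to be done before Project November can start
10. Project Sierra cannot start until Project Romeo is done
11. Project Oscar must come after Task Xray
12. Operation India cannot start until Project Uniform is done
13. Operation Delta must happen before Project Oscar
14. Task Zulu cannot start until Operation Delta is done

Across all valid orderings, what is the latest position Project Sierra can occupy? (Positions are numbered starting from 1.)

5

Every operation that must follow Project Sierra has to come after it. Tracing all chains starting from Project Sierra, those operations are: Operation Delta, Task Zulu, Project Kilo, Project Oscar, Operation India, Project November, Task Foxtrot — 7 in total.
So at least 7 operations follow Project Sierra, putting Project Sierra no later than position 5. That position is achievable by scheduling everything else first.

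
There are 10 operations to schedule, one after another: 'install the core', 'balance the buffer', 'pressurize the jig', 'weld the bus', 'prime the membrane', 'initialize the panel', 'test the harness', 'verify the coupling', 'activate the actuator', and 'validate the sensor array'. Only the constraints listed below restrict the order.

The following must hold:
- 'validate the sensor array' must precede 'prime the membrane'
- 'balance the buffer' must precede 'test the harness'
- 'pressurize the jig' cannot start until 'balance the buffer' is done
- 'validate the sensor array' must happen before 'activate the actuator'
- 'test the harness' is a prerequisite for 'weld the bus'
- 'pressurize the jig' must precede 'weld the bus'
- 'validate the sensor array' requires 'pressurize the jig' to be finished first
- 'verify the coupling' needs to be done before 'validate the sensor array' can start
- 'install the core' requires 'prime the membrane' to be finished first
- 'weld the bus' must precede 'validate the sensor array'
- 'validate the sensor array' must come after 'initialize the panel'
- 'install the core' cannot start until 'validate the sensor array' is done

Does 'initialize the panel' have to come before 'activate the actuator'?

Yes

Chaining the stated constraints: 'initialize the panel' → 'validate the sensor array' → 'activate the actuator'.
Hence 'initialize the panel' necessarily comes before 'activate the actuator'.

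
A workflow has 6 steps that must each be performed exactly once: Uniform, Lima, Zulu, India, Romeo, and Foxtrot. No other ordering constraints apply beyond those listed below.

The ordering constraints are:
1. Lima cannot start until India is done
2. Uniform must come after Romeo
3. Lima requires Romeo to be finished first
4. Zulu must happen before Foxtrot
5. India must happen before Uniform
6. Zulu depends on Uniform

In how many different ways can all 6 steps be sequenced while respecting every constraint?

2 steps have no prerequisites (India, Romeo), so any of them could come first.
Enumerating by repeatedly choosing an available step (one whose prerequisites are all placed) gives 8 distinct complete orderings.

8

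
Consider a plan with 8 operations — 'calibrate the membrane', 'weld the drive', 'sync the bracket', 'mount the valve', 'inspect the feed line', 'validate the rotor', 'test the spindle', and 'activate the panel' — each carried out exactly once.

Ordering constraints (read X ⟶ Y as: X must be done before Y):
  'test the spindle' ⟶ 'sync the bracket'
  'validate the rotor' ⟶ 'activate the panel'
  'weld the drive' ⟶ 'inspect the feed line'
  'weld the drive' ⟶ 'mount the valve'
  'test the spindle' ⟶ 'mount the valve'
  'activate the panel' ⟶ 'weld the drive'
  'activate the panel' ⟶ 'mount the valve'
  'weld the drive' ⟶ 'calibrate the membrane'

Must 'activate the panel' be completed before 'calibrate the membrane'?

Following the dependencies: 'activate the panel' → 'weld the drive' → 'calibrate the membrane'.
Hence 'activate the panel' necessarily comes before 'calibrate the membrane'.

Yes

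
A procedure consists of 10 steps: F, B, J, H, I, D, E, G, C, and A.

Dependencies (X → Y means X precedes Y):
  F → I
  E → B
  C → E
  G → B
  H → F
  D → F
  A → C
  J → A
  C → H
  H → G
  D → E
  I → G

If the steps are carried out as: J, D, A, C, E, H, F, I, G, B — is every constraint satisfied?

Checking each listed constraint against this order: for instance, E is in position 5 and B in position 10, so that constraint holds — and the remaining constraints check out the same way.

Yes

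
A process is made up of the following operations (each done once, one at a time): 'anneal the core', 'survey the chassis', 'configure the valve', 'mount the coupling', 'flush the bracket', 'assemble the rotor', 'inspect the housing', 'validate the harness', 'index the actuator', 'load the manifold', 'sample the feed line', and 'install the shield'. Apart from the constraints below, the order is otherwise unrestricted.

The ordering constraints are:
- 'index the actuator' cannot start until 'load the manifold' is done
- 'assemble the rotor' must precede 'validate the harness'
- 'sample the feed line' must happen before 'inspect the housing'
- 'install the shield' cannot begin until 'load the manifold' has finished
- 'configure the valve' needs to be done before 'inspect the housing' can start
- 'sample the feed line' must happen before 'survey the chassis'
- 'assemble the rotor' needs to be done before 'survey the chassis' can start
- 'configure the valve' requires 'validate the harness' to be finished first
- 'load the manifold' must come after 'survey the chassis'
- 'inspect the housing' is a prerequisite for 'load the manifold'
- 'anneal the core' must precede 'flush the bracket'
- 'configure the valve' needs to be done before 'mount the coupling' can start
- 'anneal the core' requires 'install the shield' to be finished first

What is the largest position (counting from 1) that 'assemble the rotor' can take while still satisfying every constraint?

2

Every operation that must follow 'assemble the rotor' has to come after it. Tracing all chains starting from 'assemble the rotor', those operations are: 'anneal the core', 'survey the chassis', 'configure the valve', 'mount the coupling', 'flush the bracket', 'inspect the housing', 'validate the harness', 'index the actuator', 'load the manifold', 'install the shield' — 10 in total.
So at least 10 operations follow 'assemble the rotor', putting 'assemble the rotor' no later than position 2. That position is achievable by scheduling everything else first.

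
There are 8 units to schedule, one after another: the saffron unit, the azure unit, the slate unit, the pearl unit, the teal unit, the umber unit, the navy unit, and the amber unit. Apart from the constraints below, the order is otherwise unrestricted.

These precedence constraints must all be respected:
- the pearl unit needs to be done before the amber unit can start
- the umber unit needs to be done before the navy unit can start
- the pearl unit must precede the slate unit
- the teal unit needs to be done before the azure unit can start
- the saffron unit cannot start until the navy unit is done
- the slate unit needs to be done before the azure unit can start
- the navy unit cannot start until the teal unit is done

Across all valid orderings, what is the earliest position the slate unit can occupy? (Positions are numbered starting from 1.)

The only unit forced before the slate unit (directly or transitively) is the pearl unit.
So at minimum 1 unit comes before the slate unit, putting the slate unit no earlier than position 2. That position is achievable by scheduling exactly that predecessor first.

2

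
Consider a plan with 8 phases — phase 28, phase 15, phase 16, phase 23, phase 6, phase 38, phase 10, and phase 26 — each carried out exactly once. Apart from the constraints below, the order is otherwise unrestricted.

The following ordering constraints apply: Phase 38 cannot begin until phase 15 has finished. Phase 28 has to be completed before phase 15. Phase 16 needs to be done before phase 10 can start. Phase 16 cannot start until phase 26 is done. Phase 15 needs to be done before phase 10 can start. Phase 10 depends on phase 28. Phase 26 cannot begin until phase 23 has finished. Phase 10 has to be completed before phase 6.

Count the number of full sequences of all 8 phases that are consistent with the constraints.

The phases with no prerequisites are phase 28, phase 23; any of them can be placed first.
Systematically extending each partial ordering one phase at a time and counting, there are 40 complete orderings.

40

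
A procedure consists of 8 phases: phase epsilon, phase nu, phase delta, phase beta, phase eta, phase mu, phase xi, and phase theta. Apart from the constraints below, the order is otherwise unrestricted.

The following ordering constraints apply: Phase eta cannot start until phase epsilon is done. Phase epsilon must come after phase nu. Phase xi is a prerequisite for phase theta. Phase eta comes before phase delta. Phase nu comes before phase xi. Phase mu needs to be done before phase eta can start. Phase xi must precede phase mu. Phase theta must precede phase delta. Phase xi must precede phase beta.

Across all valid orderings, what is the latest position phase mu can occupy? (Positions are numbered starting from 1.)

The phases that are forced after phase mu, directly or by a chain of constraints, are phase delta, phase eta. That's 2 phases.
With 2 mandatory successors out of 8 phases total, the latest slot for phase mu is 8−2 = 6, and it's reachable by doing all non-successors before phase mu.

6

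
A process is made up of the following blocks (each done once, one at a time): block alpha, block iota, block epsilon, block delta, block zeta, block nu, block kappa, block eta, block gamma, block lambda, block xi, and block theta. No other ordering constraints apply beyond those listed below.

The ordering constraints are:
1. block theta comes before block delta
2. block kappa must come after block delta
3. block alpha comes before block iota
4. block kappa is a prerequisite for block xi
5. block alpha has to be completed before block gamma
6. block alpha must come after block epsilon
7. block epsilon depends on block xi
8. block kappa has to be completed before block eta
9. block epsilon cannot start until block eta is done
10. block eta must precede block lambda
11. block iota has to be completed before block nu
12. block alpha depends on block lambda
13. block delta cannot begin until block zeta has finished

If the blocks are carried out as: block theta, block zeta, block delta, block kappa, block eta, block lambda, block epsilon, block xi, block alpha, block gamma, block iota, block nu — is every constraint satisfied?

The sequence places block epsilon ahead of block xi.
But one of the constraints requires block xi before block epsilon, so this ordering violates it.

No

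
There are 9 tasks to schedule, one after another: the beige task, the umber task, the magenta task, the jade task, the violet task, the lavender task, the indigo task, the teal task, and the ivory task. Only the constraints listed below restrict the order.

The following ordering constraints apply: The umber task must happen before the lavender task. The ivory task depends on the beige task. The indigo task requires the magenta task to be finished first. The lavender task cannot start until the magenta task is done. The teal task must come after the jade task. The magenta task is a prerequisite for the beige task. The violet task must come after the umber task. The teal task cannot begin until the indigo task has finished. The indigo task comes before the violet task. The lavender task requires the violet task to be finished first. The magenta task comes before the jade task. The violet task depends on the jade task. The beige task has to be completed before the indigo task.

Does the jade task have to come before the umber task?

The jade task and the umber task are not related by any chain of constraints.
A valid ordering placing the umber task before the jade task exists, so the answer is no.

No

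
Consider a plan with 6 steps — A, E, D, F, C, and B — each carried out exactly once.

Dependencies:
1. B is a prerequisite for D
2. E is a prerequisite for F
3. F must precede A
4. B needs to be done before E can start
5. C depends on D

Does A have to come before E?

The constraints actually force E before A (via E → F → A), not the other way around.
So A does not have to come before E — it cannot.

No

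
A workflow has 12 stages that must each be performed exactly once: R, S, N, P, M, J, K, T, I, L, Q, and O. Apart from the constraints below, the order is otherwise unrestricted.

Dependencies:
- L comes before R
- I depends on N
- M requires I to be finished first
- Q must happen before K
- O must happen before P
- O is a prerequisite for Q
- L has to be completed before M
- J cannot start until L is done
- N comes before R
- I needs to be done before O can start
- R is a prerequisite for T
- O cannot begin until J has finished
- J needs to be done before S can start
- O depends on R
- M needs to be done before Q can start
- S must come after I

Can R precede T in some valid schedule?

Yes

R is actually forced before T by the constraints, so certainly some valid ordering has R first.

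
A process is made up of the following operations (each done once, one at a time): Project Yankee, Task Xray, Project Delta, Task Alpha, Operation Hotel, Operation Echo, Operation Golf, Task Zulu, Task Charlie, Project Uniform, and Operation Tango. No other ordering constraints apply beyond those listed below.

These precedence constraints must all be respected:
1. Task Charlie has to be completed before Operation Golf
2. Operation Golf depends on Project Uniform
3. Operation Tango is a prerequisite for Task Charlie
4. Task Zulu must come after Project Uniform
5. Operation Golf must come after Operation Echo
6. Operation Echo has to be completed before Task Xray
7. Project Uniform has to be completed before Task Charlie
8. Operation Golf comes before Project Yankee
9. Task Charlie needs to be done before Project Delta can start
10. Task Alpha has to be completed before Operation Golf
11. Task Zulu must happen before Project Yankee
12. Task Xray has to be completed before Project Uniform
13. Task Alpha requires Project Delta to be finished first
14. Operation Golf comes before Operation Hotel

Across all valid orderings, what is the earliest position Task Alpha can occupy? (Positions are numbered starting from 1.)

7

Working backwards through the constraints from Task Alpha, its full set of required predecessors is Task Xray, Project Delta, Operation Echo, Task Charlie, Project Uniform, Operation Tango — 6 of them.
With 6 mandatory predecessors, the earliest Task Alpha can sit is position 6+1 = 7, and placing just those 6 first achieves it.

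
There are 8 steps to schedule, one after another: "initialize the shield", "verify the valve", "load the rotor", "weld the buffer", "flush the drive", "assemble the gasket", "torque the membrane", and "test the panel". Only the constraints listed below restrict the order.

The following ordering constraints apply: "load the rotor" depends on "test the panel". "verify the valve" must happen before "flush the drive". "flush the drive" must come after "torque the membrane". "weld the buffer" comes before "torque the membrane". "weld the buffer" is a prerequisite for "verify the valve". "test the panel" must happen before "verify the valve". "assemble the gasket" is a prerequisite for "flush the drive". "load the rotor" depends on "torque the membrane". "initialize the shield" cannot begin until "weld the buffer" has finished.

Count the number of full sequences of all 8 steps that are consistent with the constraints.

465

The steps with no prerequisites are "weld the buffer", "assemble the gasket", "test the panel"; any of them can be placed first.
Counting all ways to extend the partial order to a total order gives 465.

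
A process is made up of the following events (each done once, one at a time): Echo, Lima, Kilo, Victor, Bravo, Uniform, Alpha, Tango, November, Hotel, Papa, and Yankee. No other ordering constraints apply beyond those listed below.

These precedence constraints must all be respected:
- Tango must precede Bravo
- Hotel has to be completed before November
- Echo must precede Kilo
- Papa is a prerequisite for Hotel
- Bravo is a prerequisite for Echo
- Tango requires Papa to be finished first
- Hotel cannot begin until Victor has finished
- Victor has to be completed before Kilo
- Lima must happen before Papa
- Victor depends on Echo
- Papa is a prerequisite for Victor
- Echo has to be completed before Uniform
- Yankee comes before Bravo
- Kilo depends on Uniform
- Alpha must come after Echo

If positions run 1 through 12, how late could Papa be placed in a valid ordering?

3

Following every chain forward from Papa, the events that must come later are Echo, Kilo, Victor, Bravo, Uniform, Alpha, Tango, November, Hotel — 9 of them.
So at least 9 events follow Papa, putting Papa no later than position 3. That position is achievable by scheduling everything else first.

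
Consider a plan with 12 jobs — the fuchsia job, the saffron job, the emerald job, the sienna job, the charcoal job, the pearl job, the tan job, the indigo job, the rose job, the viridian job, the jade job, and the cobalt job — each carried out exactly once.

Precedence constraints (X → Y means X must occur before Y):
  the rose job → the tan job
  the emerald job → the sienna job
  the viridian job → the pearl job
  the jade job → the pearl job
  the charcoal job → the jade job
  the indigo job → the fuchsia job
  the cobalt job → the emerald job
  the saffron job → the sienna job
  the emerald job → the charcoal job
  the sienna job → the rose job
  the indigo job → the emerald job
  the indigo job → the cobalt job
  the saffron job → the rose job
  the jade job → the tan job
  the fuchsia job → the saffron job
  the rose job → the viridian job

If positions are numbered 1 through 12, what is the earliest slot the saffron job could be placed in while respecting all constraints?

3

Every job that must precede the saffron job has to come before it. Tracing all chains that end at the saffron job, those jobs are: the fuchsia job, the indigo job — 2 in total.
With 2 mandatory predecessors, the earliest the saffron job can sit is position 2+1 = 3, and placing just those 2 first achieves it.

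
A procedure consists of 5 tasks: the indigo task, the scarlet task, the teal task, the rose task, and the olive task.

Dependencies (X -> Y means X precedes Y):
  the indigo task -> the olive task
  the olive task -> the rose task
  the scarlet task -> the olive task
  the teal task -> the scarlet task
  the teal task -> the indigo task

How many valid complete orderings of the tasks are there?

The teal task is the only task with nothing required before it, so every ordering starts there.
Counting all ways to extend the partial order to a total order gives 2.

2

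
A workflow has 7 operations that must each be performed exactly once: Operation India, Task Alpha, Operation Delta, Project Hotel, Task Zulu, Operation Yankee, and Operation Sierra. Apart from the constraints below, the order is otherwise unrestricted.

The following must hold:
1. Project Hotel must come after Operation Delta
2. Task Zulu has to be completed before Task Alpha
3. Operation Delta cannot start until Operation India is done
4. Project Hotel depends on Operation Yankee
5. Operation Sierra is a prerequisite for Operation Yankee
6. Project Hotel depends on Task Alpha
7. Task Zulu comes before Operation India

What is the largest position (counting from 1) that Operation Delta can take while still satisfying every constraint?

The only operation forced after Operation Delta (directly or by a chain) is Project Hotel.
So at least 1 operation follows Operation Delta, putting Operation Delta no later than position 6. That position is achievable by scheduling everything else first.

6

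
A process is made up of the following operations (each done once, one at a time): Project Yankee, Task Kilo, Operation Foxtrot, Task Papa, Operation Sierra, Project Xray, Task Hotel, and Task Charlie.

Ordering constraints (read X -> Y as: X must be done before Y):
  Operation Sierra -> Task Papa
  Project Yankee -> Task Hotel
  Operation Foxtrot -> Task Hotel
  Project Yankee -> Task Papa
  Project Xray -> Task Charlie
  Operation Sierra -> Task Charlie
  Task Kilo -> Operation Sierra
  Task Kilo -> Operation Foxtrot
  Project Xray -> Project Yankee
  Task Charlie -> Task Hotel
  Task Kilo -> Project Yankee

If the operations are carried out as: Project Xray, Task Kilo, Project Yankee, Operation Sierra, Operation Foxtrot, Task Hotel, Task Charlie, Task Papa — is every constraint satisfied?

The sequence places Task Hotel ahead of Task Charlie.
That contradicts the constraint that Task Charlie must precede Task Hotel.

No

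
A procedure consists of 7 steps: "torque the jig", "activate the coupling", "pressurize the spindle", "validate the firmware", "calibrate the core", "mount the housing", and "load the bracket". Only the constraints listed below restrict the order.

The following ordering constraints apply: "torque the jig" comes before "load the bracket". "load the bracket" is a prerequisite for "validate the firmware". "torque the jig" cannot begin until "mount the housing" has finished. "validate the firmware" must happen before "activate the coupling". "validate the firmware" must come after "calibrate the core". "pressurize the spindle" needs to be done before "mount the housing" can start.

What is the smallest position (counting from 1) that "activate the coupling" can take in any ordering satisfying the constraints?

7

The steps that are forced before "activate the coupling", directly or transitively, are "torque the jig", "pressurize the spindle", "validate the firmware", "calibrate the core", "mount the housing", "load the bracket". That's 6 steps.
With 6 mandatory predecessors, the earliest "activate the coupling" can sit is position 6+1 = 7, and placing just those 6 first achieves it.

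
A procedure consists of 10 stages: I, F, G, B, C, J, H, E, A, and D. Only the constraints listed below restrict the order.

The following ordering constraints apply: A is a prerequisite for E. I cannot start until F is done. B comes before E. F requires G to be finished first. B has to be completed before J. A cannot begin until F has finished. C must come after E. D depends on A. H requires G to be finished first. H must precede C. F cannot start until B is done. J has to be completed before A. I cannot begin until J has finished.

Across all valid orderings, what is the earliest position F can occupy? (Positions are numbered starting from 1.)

3

Working backwards through the constraints from F, its full set of required predecessors is G, B — 2 of them.
So at minimum 2 stages come before F, putting F no earlier than position 3. That position is achievable by scheduling exactly those predecessors first.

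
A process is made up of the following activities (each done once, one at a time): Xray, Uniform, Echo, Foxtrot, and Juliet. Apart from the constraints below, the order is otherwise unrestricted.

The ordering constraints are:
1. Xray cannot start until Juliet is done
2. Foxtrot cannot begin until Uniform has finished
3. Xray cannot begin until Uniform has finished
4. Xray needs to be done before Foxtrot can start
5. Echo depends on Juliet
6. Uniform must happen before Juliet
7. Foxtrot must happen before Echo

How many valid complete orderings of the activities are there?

1

Uniform is the only activity with nothing required before it, so every ordering starts there.
Continuing from there, at each step only one activity has all its prerequisites placed, so the ordering is fully determined — there is exactly 1.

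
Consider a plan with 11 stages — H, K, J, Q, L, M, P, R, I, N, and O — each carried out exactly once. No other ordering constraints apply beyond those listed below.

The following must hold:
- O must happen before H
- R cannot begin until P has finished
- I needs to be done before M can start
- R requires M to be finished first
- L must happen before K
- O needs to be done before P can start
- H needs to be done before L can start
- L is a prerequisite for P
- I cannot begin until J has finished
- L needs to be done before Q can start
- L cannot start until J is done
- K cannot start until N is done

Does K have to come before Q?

K and Q are not related by any chain of constraints.
There exist valid orderings with Q before K, so K is not required to come first.

No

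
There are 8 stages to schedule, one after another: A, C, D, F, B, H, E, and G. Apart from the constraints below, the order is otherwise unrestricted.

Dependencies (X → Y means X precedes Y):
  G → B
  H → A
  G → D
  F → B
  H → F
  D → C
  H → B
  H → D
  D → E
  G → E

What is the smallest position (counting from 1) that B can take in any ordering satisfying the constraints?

4

The stages that are forced before B, directly or transitively, are F, H, G. That's 3 stages.
So at minimum 3 stages come before B, putting B no earlier than position 4. That position is achievable by scheduling exactly those predecessors first.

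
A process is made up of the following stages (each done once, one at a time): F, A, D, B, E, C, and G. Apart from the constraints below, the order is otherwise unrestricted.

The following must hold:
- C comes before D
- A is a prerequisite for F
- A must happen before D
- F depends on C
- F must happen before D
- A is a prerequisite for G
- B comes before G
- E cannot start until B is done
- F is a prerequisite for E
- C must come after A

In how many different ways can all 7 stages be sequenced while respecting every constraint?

36

The stages with no prerequisites are A, B; any of them can be placed first.
Systematically extending each partial ordering one stage at a time and counting, there are 36 complete orderings.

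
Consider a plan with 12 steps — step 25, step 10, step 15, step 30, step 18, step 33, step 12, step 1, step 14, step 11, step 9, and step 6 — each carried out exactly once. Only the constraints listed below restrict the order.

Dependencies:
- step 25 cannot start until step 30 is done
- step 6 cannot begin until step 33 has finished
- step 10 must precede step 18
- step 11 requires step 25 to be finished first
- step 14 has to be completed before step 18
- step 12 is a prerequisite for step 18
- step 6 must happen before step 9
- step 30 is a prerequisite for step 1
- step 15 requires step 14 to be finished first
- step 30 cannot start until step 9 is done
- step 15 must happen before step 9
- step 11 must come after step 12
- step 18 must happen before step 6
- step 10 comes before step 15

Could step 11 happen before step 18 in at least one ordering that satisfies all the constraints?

No

Following step 18 → step 6 → step 9 → step 30 → step 25 → step 11, step 18 must precede step 11 in every valid ordering.
Hence step 11 can never be scheduled before step 18.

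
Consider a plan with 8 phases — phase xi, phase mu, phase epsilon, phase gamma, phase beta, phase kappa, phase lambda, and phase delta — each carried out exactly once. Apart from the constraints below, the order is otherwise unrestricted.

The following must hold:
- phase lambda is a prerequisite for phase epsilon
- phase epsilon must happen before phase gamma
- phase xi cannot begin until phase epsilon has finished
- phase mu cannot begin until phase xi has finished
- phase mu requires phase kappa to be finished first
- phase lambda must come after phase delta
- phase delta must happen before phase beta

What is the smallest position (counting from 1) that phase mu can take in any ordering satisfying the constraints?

6

Working backwards through the constraints from phase mu, its full set of required predecessors is phase xi, phase epsilon, phase kappa, phase lambda, phase delta — 5 of them.
With 5 mandatory predecessors, the earliest phase mu can sit is position 5+1 = 6, and placing just those 5 first achieves it.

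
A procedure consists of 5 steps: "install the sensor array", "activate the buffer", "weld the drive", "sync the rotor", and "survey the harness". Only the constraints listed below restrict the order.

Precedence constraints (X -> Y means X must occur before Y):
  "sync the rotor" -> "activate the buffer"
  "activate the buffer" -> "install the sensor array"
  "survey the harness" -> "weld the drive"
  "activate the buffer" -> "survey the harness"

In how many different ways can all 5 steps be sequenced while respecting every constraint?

3

"sync the rotor" is the only step with nothing required before it, so every ordering starts there.
Enumerating by repeatedly choosing an available step (one whose prerequisites are all placed) gives 3 distinct complete orderings.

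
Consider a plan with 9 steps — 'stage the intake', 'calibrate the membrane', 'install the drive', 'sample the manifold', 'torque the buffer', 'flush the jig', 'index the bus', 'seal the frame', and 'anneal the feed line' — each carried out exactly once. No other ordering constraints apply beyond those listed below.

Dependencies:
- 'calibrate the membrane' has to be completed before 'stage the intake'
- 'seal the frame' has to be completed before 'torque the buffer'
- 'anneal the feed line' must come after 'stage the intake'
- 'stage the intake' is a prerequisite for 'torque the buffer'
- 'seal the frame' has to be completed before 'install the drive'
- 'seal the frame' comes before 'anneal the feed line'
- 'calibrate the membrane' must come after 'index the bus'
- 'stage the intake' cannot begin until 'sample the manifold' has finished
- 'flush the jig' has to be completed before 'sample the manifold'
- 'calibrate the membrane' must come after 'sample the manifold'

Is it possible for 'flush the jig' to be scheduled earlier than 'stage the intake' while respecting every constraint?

Every valid ordering already has 'flush the jig' before 'stage the intake' (the constraints require it), so in particular at least one does.

Yes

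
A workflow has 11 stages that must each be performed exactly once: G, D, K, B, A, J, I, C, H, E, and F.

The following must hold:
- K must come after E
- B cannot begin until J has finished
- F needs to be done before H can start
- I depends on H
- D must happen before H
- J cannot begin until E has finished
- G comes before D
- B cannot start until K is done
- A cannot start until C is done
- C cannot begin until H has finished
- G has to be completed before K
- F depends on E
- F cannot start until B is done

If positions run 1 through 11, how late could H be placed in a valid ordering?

Following every chain forward from H, the stages that must come later are A, I, C — 3 of them.
So at least 3 stages follow H, putting H no later than position 8. That position is achievable by scheduling everything else first.

8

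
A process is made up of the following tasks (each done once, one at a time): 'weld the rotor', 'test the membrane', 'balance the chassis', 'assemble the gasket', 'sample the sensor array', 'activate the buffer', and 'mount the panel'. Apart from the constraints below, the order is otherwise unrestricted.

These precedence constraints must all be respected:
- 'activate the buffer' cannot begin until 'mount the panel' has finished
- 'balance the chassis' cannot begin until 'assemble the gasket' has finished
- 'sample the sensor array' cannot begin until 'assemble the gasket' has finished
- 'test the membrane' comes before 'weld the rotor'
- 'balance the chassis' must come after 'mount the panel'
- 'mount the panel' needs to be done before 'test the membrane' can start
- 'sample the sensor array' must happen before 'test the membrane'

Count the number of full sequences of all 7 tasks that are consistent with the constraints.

2 tasks have no prerequisites ('assemble the gasket', 'mount the panel'), so any of them could come first.
Counting all ways to extend the partial order to a total order gives 56.

56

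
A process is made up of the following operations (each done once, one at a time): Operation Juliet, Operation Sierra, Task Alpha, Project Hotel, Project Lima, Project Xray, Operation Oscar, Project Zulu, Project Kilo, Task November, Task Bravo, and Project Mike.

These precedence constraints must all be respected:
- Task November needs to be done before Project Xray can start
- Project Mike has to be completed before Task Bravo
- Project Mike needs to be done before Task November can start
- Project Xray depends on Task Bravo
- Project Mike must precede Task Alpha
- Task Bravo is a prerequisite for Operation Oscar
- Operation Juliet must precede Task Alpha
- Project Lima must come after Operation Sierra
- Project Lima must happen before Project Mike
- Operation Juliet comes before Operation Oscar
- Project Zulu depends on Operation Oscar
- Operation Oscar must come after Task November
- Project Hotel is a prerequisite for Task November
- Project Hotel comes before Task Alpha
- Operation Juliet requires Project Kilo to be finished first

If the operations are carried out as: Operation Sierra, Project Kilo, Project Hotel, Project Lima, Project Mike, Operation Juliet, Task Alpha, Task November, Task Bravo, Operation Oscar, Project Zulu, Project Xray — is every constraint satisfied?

Checking each listed constraint against this order: for instance, Project Hotel is in position 3 and Task November in position 8, so that constraint holds — and the remaining constraints check out the same way.

Yes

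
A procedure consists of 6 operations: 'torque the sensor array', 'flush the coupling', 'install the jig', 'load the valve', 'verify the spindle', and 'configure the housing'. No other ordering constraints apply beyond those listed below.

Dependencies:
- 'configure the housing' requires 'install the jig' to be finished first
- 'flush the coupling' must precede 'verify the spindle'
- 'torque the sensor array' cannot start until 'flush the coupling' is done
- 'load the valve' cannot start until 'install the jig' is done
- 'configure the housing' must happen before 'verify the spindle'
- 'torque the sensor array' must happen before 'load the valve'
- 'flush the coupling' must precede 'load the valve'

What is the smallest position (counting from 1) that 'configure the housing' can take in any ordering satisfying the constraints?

2

Working backwards through the constraints from 'configure the housing', its only required predecessor is 'install the jig'.
So at minimum 1 operation comes before 'configure the housing', putting 'configure the housing' no earlier than position 2. That position is achievable by scheduling exactly that predecessor first.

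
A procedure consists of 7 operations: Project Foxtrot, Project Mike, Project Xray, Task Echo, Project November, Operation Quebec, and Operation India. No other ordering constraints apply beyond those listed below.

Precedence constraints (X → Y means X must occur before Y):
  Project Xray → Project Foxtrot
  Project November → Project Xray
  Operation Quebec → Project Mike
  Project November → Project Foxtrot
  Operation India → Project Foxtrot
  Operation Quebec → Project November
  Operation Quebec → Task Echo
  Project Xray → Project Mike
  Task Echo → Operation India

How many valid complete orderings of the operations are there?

Only Operation Quebec has no prerequisites, so it must go first.
Counting all ways to extend the partial order to a total order gives 16.

16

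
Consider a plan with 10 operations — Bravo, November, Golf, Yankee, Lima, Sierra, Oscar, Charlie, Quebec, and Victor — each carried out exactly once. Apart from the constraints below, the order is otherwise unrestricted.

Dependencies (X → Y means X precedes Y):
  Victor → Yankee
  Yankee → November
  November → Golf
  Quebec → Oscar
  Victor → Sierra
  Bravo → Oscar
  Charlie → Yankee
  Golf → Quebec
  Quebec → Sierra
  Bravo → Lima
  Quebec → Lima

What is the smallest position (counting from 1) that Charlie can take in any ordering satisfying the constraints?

1

Nothing is required before Charlie; it can be the very first operation.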